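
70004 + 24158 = 94162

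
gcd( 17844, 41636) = 5948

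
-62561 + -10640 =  - 73201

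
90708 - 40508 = 50200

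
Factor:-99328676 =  - 2^2 * 24832169^1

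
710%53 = 21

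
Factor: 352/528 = 2/3 = 2^1*3^( - 1)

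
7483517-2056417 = 5427100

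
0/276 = 0 = 0.00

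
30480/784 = 38+43/49 = 38.88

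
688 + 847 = 1535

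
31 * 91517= 2837027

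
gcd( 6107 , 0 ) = 6107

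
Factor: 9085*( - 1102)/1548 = -2^(-1 )*3^( - 2)*5^1*19^1*23^1*29^1*43^ ( - 1)*79^1 = - 5005835/774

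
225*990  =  222750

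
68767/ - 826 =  - 84  +  617/826=- 83.25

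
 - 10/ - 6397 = 10/6397 = 0.00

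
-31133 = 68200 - 99333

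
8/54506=4/27253 = 0.00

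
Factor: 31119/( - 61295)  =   - 3^1*5^( - 1 )*11^1*13^(-1 ) = - 33/65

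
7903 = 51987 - 44084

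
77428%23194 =7846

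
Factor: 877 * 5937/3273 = 1735583/1091= 877^1*1091^( - 1)* 1979^1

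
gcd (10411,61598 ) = 1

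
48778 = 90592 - 41814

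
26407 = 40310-13903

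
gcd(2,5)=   1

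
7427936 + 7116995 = 14544931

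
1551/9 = 517/3 = 172.33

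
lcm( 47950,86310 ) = 431550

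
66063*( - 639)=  - 42214257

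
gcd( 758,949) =1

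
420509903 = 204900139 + 215609764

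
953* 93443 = 89051179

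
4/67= 4/67 = 0.06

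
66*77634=5123844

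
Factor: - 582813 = - 3^2*7^1*11^1*29^2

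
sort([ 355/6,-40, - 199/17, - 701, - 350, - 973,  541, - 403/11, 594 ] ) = [ - 973,-701,- 350, - 40, - 403/11, - 199/17, 355/6,  541, 594 ]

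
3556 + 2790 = 6346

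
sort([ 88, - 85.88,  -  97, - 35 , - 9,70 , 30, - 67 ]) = [-97, - 85.88  ,-67, - 35 , - 9, 30 , 70,  88]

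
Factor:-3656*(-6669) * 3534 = 2^4*3^4 * 13^1*19^2*31^1*457^1  =  86165507376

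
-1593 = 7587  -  9180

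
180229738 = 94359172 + 85870566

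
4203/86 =48 + 75/86 = 48.87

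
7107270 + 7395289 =14502559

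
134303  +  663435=797738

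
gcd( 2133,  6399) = 2133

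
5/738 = 5/738 = 0.01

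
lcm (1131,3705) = 107445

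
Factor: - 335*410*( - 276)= 2^3*3^1*5^2 * 23^1*41^1*67^1 = 37908600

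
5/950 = 1/190 = 0.01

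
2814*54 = 151956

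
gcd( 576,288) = 288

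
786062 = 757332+28730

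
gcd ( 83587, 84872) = 1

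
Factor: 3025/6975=121/279 = 3^( - 2) * 11^2*  31^( - 1)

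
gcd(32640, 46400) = 320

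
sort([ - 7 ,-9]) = [ - 9, - 7]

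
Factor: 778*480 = 2^6*3^1*5^1 *389^1 = 373440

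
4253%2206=2047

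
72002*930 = 66961860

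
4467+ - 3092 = 1375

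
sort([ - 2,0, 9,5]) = [-2,0,  5,9] 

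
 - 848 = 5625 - 6473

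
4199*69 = 289731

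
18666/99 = 188+6/11 =188.55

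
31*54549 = 1691019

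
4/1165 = 4/1165 = 0.00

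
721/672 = 103/96 = 1.07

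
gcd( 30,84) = 6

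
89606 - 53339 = 36267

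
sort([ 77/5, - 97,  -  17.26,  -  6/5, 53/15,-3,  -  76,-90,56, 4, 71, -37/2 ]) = [ - 97, - 90, - 76, - 37/2,  -  17.26, - 3, - 6/5, 53/15, 4 , 77/5,56, 71 ] 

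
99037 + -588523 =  - 489486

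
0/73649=0 = 0.00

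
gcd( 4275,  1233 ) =9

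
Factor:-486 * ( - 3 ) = 1458= 2^1*3^6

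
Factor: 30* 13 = 390 =2^1*3^1*5^1*13^1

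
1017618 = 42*24229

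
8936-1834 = 7102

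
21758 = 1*21758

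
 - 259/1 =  - 259 = - 259.00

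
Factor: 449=449^1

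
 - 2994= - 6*499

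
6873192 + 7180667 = 14053859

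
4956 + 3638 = 8594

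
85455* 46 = 3930930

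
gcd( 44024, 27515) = 5503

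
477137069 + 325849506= 802986575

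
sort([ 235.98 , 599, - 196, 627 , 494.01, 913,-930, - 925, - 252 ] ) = [ - 930,  -  925, - 252,-196,235.98,494.01, 599, 627,  913]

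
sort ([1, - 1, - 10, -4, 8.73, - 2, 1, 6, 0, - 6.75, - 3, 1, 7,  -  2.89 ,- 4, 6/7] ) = [-10,  -  6.75, - 4, - 4,-3, - 2.89,-2, - 1, 0,6/7,1,1, 1,  6 , 7,8.73 ] 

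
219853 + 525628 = 745481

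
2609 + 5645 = 8254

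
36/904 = 9/226 = 0.04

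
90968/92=988 + 18/23  =  988.78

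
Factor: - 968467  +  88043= -880424=-2^3*167^1*659^1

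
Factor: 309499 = 127^1*2437^1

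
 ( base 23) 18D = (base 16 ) 2D6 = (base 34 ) LC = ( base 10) 726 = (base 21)1dc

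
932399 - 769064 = 163335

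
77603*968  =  75119704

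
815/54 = 15 + 5/54= 15.09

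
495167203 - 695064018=  -  199896815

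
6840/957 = 7  +  47/319= 7.15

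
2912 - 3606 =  - 694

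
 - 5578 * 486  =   - 2710908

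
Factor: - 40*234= - 2^4* 3^2*5^1*13^1 = - 9360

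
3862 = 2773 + 1089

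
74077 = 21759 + 52318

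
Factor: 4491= 3^2*499^1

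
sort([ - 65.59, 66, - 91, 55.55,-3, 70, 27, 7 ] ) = [-91, - 65.59, - 3, 7,  27 , 55.55, 66, 70] 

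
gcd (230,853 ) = 1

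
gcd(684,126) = 18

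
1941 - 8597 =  - 6656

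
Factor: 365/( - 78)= -2^ ( - 1 ) * 3^( - 1) *5^1*13^ ( - 1) *73^1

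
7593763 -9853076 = -2259313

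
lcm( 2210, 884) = 4420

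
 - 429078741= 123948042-553026783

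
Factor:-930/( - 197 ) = 2^1*3^1 * 5^1*31^1*197^ ( - 1) 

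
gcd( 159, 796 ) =1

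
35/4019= 35/4019= 0.01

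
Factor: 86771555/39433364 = 2^( - 2 )*5^1*13^1*31^(-1)*487^(-1)*653^( -1)*1334947^1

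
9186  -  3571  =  5615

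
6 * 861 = 5166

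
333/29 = 333/29 = 11.48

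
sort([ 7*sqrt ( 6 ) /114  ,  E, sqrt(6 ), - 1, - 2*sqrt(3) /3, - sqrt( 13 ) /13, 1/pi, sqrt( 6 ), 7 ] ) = [ - 2  *sqrt( 3) /3,  -  1,  -  sqrt( 13 ) /13,7*sqrt( 6 )/114, 1/pi, sqrt (6 ), sqrt( 6), E,7 ]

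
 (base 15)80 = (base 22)5a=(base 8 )170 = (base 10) 120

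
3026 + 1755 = 4781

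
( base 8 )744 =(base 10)484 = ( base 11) 400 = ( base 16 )1E4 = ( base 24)K4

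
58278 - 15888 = 42390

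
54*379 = 20466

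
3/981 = 1/327 = 0.00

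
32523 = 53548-21025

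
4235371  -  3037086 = 1198285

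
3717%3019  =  698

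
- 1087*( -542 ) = 589154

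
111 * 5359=594849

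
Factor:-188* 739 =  - 2^2*47^1*739^1  =  - 138932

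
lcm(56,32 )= 224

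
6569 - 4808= 1761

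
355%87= 7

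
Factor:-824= -2^3 * 103^1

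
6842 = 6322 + 520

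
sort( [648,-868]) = [ - 868 , 648]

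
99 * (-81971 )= - 8115129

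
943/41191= 943/41191 =0.02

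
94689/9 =10521  =  10521.00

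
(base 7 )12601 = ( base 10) 3382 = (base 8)6466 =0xD36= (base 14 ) 1338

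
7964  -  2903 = 5061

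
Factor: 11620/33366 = 2^1*3^( - 1) * 5^1*7^1* 67^( - 1)  =  70/201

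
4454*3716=16551064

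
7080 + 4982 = 12062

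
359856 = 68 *5292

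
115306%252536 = 115306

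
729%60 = 9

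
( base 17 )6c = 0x72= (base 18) 66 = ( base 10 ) 114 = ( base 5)424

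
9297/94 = 98 + 85/94 = 98.90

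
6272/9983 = 6272/9983 = 0.63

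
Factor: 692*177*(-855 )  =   - 2^2*3^3 *5^1*19^1 * 59^1*173^1 = - 104723820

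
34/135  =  34/135 = 0.25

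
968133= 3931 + 964202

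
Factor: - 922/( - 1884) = 461/942= 2^( - 1 )*3^(-1 )*157^( - 1 )*461^1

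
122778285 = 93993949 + 28784336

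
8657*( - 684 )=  - 5921388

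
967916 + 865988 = 1833904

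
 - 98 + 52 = -46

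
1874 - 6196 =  - 4322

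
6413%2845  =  723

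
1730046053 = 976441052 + 753605001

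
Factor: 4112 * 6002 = 2^5*257^1*3001^1=24680224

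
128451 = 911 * 141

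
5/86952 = 5/86952 = 0.00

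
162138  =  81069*2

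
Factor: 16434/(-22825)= - 18/25 = -2^1*3^2*5^(-2) 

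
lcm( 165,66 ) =330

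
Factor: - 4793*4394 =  - 2^1*13^3*4793^1=- 21060442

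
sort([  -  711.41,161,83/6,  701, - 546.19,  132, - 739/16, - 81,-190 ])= [ - 711.41, - 546.19, - 190, - 81  , - 739/16, 83/6,132,  161,  701]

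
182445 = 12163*15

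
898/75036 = 449/37518= 0.01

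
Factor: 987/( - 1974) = - 1/2 = - 2^ ( - 1)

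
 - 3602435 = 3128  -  3605563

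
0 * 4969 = 0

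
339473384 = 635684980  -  296211596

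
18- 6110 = -6092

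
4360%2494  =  1866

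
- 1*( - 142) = 142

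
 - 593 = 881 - 1474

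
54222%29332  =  24890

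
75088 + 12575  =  87663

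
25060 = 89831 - 64771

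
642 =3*214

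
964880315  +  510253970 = 1475134285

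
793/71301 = 793/71301= 0.01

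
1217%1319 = 1217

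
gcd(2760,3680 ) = 920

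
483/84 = 23/4  =  5.75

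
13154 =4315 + 8839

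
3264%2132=1132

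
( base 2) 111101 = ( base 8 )75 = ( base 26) 29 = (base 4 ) 331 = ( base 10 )61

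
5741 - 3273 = 2468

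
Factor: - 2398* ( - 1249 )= 2^1* 11^1*109^1  *  1249^1=2995102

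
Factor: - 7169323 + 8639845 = 2^1 * 3^1 * 245087^1 = 1470522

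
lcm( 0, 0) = 0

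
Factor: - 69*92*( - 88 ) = 2^5*3^1*11^1*23^2 = 558624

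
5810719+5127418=10938137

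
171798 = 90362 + 81436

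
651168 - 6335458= - 5684290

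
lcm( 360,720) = 720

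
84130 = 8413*10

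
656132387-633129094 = 23003293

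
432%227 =205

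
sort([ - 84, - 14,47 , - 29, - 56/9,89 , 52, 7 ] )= [ - 84 ,-29  , - 14, - 56/9,7,47, 52, 89]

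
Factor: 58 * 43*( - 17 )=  - 2^1*17^1 * 29^1*43^1  =  -  42398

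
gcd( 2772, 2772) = 2772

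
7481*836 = 6254116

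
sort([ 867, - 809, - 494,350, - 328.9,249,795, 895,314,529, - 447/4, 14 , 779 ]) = [ - 809, - 494,- 328.9,- 447/4 , 14 , 249,314,350, 529,779, 795,  867 , 895 ]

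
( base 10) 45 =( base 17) 2b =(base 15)30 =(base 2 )101101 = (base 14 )33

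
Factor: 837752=2^3*23^1*29^1 * 157^1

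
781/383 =781/383 = 2.04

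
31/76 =31/76 = 0.41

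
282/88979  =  282/88979 =0.00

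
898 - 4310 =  - 3412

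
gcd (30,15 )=15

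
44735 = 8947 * 5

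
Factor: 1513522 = 2^1*37^1*113^1*181^1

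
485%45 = 35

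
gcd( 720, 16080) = 240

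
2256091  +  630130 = 2886221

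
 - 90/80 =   -  9/8 = - 1.12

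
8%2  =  0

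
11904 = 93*128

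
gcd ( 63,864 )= 9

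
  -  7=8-15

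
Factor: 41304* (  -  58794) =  - 2428427376 = -2^4 *3^2*41^1 * 239^1*1721^1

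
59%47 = 12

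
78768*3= 236304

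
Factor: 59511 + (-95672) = -36161^1 = - 36161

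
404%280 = 124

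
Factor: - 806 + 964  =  2^1*79^1 = 158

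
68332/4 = 17083 = 17083.00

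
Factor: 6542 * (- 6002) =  - 2^2*3001^1*3271^1 = - 39265084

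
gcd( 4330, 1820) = 10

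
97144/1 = 97144 =97144.00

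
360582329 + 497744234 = 858326563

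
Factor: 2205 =3^2*5^1*7^2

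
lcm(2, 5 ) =10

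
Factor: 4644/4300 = 27/25 = 3^3*5^( - 2)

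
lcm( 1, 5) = 5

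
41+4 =45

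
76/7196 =19/1799 = 0.01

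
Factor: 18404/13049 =2^2 * 43^1*107^1*13049^ ( -1)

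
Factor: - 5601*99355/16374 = - 2^( - 1)*5^1*31^1*641^1*1867^1*2729^( - 1)  =  - 185495785/5458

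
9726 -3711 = 6015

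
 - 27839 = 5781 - 33620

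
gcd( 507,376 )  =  1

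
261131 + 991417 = 1252548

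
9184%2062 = 936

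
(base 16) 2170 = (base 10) 8560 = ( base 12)4b54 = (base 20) 1180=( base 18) 187a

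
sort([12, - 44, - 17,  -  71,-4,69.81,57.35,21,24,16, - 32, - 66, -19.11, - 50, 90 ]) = [ - 71, - 66, - 50 , - 44, - 32,-19.11, - 17, - 4,12, 16,21,24,57.35,69.81,  90] 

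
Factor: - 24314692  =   - 2^2*17^1 * 357569^1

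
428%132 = 32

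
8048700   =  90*89430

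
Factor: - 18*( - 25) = 2^1*3^2 *5^2 = 450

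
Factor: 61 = 61^1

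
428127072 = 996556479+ - 568429407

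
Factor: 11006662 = 2^1 *19^1 * 107^1*2707^1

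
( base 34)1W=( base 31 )24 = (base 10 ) 66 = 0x42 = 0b1000010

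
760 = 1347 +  - 587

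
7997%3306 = 1385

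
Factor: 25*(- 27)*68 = -45900 = -  2^2* 3^3*5^2*17^1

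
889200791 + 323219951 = 1212420742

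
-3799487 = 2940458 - 6739945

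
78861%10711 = 3884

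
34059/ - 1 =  - 34059 + 0/1 = - 34059.00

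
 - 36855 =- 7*5265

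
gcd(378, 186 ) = 6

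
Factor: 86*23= 2^1*23^1*43^1 = 1978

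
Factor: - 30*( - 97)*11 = 32010 = 2^1*3^1*5^1*11^1*97^1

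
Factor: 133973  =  7^1*19139^1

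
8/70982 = 4/35491 =0.00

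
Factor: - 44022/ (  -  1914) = 23 = 23^1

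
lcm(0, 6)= 0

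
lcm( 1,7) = 7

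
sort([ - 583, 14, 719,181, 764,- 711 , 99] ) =[ - 711 , - 583,  14, 99, 181, 719, 764 ]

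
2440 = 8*305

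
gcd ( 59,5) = 1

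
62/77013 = 62/77013 = 0.00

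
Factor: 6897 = 3^1*11^2*19^1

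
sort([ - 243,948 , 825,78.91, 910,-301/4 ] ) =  [- 243 , - 301/4,78.91, 825, 910, 948]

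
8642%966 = 914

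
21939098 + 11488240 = 33427338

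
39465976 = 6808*5797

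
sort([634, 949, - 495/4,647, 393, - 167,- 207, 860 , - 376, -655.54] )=[ - 655.54,  -  376, - 207, - 167,-495/4,393,634,647,  860,  949] 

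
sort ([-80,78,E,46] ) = [ -80,  E,46,  78]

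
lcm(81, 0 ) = 0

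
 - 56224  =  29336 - 85560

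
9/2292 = 3/764=0.00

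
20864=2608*8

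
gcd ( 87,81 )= 3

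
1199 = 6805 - 5606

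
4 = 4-0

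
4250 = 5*850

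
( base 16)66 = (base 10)102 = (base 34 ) 30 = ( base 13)7B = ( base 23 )4A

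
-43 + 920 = 877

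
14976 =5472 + 9504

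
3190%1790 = 1400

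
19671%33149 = 19671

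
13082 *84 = 1098888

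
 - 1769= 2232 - 4001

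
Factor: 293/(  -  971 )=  - 293^1*971^( - 1) 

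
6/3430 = 3/1715 = 0.00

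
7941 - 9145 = -1204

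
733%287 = 159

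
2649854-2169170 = 480684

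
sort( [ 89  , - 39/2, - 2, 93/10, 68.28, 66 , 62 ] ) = [ - 39/2, - 2,93/10, 62, 66, 68.28 , 89]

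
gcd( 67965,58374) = 69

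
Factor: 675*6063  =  4092525 = 3^4*5^2*43^1*47^1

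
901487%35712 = 8687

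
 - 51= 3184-3235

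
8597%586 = 393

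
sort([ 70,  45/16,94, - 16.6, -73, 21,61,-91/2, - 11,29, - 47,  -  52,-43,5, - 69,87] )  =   [ - 73, - 69,- 52, - 47, - 91/2,-43,  -  16.6, - 11, 45/16,5,21,29,61, 70,87, 94] 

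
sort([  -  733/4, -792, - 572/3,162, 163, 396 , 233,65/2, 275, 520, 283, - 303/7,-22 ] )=[-792, - 572/3, - 733/4,-303/7, - 22,  65/2 , 162, 163, 233,275,283,396,  520]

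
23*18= 414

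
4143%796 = 163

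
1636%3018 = 1636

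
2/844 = 1/422  =  0.00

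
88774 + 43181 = 131955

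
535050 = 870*615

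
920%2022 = 920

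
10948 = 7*1564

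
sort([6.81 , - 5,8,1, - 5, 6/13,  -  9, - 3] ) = [ - 9, - 5,-5, - 3,6/13, 1,6.81,8 ] 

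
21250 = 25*850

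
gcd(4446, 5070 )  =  78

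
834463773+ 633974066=1468437839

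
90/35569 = 90/35569 = 0.00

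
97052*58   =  5629016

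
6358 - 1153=5205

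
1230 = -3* ( - 410) 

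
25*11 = 275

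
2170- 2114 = 56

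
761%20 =1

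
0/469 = 0 = 0.00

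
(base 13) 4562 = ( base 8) 22761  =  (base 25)FDD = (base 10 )9713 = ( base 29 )bfr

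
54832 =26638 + 28194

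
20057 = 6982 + 13075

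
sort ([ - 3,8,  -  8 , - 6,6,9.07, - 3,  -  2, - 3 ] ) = [  -  8, - 6, - 3,-3, - 3,- 2, 6, 8,9.07 ] 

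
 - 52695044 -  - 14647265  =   -38047779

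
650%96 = 74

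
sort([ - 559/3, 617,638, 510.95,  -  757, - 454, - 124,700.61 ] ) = [ - 757, - 454, - 559/3, -124,510.95,  617,638, 700.61 ] 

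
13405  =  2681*5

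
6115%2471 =1173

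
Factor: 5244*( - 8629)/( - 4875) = 15083492/1625 = 2^2*5^(-3 )*13^(  -  1 ) * 19^1*23^1 * 8629^1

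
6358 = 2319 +4039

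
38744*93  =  3603192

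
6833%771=665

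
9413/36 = 261 + 17/36 = 261.47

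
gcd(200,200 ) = 200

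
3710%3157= 553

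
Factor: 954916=2^2*  238729^1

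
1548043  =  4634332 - 3086289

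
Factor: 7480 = 2^3*5^1*11^1 *17^1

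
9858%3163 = 369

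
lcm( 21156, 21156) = 21156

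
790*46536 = 36763440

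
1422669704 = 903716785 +518952919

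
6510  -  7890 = -1380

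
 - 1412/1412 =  - 1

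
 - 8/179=  -  1 +171/179 = -  0.04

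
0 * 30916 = 0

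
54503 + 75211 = 129714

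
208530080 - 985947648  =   - 777417568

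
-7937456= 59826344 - 67763800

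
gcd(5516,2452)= 4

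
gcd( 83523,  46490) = 1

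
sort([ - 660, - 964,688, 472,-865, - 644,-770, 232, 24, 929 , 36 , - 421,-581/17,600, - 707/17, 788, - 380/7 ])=[ - 964, - 865, - 770, - 660, - 644, - 421,-380/7,-707/17, - 581/17 , 24,36, 232,472,600 , 688,788,929 ] 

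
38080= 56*680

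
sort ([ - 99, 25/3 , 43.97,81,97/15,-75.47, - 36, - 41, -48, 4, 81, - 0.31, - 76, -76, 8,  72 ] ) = [  -  99,-76, - 76, - 75.47,-48,  -  41,-36, - 0.31,  4,97/15, 8,25/3, 43.97,72,81,81 ] 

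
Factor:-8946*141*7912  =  -9980086032= - 2^4*3^3*7^1*23^1*43^1*47^1* 71^1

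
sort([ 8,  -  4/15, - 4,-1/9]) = [ - 4, - 4/15, - 1/9,8]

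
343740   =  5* 68748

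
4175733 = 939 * 4447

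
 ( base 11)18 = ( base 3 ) 201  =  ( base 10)19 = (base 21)J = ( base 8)23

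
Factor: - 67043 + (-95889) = - 162932=-  2^2*7^1*11^1*23^2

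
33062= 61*542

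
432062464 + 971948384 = 1404010848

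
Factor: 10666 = 2^1*5333^1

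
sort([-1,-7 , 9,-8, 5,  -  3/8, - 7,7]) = [-8,-7 , - 7 ,-1, - 3/8, 5, 7, 9] 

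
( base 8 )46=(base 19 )20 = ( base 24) 1E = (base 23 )1F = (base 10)38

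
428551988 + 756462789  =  1185014777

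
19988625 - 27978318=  - 7989693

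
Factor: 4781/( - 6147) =-3^( - 2 )*7^1= -  7/9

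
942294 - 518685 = 423609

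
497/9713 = 497/9713 = 0.05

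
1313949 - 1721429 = -407480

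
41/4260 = 41/4260=0.01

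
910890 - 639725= 271165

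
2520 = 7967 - 5447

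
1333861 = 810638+523223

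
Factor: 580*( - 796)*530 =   -  244690400 = -2^5*5^2* 29^1*53^1*199^1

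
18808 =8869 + 9939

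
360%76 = 56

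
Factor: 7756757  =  7756757^1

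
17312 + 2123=19435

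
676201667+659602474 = 1335804141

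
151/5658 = 151/5658 = 0.03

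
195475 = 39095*5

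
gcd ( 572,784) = 4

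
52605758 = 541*97238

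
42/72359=6/10337=0.00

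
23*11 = 253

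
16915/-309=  - 16915/309 = - 54.74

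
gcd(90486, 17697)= 3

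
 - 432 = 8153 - 8585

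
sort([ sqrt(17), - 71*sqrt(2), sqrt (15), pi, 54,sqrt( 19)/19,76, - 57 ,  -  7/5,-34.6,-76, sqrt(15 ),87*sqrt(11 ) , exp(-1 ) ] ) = [ - 71 * sqrt(2),-76, - 57, - 34.6, - 7/5,sqrt(19)/19,exp(-1) , pi, sqrt(15),sqrt(15 ), sqrt(17 ),54, 76, 87*sqrt(11) ]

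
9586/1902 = 4793/951 = 5.04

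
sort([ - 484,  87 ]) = [ - 484 , 87] 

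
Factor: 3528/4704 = 2^( - 2)*3^1 = 3/4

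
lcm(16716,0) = 0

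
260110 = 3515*74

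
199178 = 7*28454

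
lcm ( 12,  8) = 24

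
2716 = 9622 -6906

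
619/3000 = 619/3000 = 0.21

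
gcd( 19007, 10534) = 229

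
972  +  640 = 1612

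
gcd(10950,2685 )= 15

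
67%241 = 67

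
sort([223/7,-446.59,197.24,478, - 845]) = [-845,-446.59, 223/7, 197.24,478]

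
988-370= 618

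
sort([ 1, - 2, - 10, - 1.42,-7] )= [ - 10, - 7 , - 2,-1.42,1]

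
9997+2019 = 12016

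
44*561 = 24684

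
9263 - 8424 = 839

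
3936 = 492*8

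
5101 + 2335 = 7436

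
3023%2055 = 968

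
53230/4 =13307 + 1/2 = 13307.50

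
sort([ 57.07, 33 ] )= [33, 57.07 ] 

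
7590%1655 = 970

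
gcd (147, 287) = 7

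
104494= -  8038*( - 13) 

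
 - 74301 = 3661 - 77962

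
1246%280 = 126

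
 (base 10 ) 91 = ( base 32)2R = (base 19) 4f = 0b1011011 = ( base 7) 160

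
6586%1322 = 1298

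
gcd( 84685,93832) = 1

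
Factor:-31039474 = - 2^1*1193^1*13009^1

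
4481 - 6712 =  - 2231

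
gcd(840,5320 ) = 280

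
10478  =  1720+8758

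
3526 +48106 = 51632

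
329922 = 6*54987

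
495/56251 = 495/56251  =  0.01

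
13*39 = 507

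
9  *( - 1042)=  - 9378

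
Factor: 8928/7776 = 3^( - 3) * 31^1 = 31/27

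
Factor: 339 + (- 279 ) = 60 = 2^2 * 3^1 *5^1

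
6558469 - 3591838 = 2966631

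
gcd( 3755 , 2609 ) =1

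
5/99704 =5/99704 = 0.00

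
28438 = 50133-21695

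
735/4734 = 245/1578 = 0.16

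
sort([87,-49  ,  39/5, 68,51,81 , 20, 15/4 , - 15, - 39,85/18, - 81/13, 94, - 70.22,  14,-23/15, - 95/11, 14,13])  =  [ - 70.22, - 49, - 39, - 15,-95/11,-81/13 , - 23/15, 15/4, 85/18, 39/5, 13,14, 14, 20 , 51, 68,  81,87,94 ]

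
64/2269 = 64/2269= 0.03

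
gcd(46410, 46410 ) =46410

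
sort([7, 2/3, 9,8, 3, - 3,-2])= [ - 3, - 2, 2/3, 3, 7,  8,9]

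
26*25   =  650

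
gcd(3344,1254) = 418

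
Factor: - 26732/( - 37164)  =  41/57 = 3^ ( - 1)*19^( - 1 )*41^1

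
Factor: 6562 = 2^1*17^1 *193^1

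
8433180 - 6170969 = 2262211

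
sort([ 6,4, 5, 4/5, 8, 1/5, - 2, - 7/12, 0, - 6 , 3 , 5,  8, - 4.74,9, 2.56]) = [ - 6, - 4.74, - 2 , - 7/12, 0,1/5 , 4/5, 2.56, 3, 4, 5,  5, 6, 8,  8,9]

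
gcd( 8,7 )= 1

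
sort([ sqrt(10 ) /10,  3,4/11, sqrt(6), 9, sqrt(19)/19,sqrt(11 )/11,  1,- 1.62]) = [ - 1.62, sqrt(19) /19, sqrt(11) /11, sqrt(10 ) /10 , 4/11,1, sqrt(6),3, 9]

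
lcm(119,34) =238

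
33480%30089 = 3391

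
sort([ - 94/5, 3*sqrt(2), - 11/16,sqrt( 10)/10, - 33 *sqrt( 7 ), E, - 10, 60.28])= [ - 33*sqrt( 7 ), - 94/5, - 10,  -  11/16, sqrt( 10 ) /10, E, 3*sqrt ( 2), 60.28]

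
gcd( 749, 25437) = 1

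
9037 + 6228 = 15265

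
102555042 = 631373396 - 528818354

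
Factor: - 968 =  - 2^3 * 11^2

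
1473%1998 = 1473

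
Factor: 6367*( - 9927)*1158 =-2^1 * 3^3*193^1*1103^1*6367^1 = - 73191632022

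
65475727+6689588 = 72165315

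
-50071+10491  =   - 39580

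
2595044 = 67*38732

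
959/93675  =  959/93675 = 0.01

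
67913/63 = 67913/63 = 1077.98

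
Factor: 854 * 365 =311710 = 2^1 * 5^1 *7^1*61^1*73^1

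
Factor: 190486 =2^1*23^1*41^1*101^1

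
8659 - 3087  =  5572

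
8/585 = 8/585= 0.01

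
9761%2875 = 1136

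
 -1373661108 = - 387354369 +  - 986306739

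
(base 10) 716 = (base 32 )mc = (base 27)qe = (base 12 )4b8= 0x2cc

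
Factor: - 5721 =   -  3^1*1907^1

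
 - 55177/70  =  -55177/70= - 788.24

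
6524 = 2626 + 3898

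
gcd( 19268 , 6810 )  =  2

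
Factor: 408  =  2^3*3^1*17^1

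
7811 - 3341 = 4470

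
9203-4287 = 4916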